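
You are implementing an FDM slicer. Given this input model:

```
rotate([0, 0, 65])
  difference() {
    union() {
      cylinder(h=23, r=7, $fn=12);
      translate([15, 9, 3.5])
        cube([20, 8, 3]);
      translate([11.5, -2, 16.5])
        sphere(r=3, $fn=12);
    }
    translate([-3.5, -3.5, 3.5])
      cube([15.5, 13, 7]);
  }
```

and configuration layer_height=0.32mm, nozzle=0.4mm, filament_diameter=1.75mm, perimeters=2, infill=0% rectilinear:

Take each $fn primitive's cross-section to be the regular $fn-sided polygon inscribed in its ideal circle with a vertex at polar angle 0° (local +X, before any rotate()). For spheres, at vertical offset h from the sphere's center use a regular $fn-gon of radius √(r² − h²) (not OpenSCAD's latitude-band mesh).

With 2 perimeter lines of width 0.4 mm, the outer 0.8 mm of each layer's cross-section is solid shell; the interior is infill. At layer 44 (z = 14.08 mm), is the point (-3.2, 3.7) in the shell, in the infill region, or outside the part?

At z = 14.08 mm: the cylinder: section is a regular 12-gon, circumradius r=7; the cube at (15, 9) is not intersected at this z (z outside [3.5, 6.5]); the sphere at (11.5, -2): section is a regular 12-gon, circumradius = √(r²−h²) = √(3²−2.42²) = 1.773; Merging all regions: the 2 present regions are separate (no shared area or edge), so areas and boundary lengths simply add and each stays a separate island — 2 connected regions; the cube at (-3.5, -3.5) does not reach this height (z outside [3.5, 10.5]); Taking the first minus the rest: none of the subtracted shapes is present at this height, so that combined region is unchanged — 2 connected regions; (rotated 65° about Z; rotation is an isometry so areas/perimeters/island counts are preserved). Overall, the cross-section has 2 separate islands. Undo the 65° rotation: the query point maps to (2.001, 4.464) in the un-rotated model frame. The nearest boundary edge runs (0.00, 7.00)→(3.50, 6.06); distance from the point to it = 1.93 mm. (Shell/infill is judged within the island containing the point — the largest one.) The point is inside the cross-section and 1.93 mm from the nearest boundary — more than the 0.8 mm shell width (2 × 0.4), so it's in the infill interior.

infill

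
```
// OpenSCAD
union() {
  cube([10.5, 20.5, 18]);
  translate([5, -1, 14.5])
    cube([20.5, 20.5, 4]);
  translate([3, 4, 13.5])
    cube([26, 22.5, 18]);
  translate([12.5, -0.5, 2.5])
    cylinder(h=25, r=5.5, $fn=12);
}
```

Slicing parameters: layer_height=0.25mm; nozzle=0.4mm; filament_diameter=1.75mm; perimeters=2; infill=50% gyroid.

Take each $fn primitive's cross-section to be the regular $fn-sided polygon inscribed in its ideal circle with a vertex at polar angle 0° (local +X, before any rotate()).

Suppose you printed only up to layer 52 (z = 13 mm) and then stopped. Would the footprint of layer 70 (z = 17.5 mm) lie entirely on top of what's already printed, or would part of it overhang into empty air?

part overhangs

Compare the two slices. At z = 13: the cube is present — its section is the full 10.5×20.5 rectangle (area 215.25 mm²); the cube at (5, -1) is not intersected at this z (z outside [14.5, 18.5]); the cube at (3, 4) is not intersected at this z (z outside [13.5, 31.5]); the r=5.5 cylinder at (12.5, -0.5) gives a regular 12-gon of circumradius 5.5 (constant along its height) (area = (12/2)·5.500²·sin(360°/12) = 90.75 mm²); Merging all regions: the regions partially overlap — summed areas 306.00 mm² minus the doubly-counted overlap 10.51 mm² gives 295.49 mm² — area = 295.49 mm². At z = 17.5: the 10.5×20.5 cube contributes its full rectangle (area 215.25 mm²); the cube at (5, -1) (footprint 20.5×20.5) is included at this height (area 420.25 mm²); the 26×22.5 cube at (3, 4) contributes its full rectangle (area 585.00 mm²); the r=5.5 cylinder at (12.5, -0.5) contributes a regular 12-gon of circumradius 5.5 (area = (12/2)·5.500²·sin(360°/12) = 90.75 mm²); Merging all regions: the regions partially overlap — summed areas 1311.25 mm² minus the doubly-counted overlap 514.31 mm² gives 796.94 mm² — area = 796.94 mm². Checking containment: at z = 17.5 the cross-section extends beyond the z = 13 cross-section by about 501.45 mm².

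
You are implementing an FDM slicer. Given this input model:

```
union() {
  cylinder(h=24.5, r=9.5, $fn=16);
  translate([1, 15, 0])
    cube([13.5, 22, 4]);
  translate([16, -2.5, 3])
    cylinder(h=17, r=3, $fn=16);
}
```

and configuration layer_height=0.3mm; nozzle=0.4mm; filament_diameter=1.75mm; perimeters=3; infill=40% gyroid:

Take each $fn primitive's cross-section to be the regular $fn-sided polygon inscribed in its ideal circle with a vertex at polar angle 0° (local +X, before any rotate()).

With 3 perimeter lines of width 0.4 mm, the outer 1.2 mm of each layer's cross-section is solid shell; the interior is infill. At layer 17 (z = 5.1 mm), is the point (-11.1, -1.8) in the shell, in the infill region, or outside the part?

outside

At z = 5.1 mm: the r=9.5 cylinder contributes a regular 16-gon of circumradius 9.5; the cube at (1, 15) is not intersected at this z (z outside [0, 4]); the cylinder at (16, -2.5): section is a regular 16-gon, circumradius r=3; Merging all regions: the 2 present regions are separate (no shared area or edge), so areas and boundary lengths simply add and each stays a separate island — 2 connected regions. Overall, the cross-section has 2 separate islands. The nearest boundary edge runs (-8.78, -3.64)→(-9.50, 0.00); distance from the point to it = 1.92 mm. The point is not inside any of the regions above, so it lies outside the cross-section (1.92 mm from the nearest boundary).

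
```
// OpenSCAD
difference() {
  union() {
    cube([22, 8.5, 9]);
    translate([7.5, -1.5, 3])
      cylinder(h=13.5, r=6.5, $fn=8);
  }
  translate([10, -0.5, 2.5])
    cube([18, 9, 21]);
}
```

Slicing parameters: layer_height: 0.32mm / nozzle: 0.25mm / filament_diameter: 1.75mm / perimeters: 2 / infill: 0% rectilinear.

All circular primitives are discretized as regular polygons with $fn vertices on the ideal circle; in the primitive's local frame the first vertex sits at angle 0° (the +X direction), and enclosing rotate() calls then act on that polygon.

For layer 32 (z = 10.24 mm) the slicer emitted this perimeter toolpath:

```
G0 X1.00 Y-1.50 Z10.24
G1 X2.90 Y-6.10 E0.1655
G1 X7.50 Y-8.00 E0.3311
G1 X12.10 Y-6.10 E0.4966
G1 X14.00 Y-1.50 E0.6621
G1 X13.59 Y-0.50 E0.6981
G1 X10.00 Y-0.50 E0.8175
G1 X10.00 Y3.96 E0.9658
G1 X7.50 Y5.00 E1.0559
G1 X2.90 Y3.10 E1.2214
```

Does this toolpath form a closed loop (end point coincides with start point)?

no

Start point (G0): (1.00, -1.50). End point (last G1): the path does not return to the start — open.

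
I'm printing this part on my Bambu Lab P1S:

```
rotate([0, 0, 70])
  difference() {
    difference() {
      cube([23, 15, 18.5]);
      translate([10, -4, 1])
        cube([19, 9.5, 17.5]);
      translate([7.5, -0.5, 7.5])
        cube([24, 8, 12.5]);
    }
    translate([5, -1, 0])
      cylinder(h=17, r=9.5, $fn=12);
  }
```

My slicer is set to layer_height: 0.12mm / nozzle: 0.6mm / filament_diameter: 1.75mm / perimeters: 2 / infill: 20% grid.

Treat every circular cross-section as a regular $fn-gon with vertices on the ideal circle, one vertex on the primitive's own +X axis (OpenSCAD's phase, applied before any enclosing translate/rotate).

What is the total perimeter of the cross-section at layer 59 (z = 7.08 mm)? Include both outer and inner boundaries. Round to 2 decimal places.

64.68 mm

At z = 7.08 mm: the 23×15 cube contributes its full rectangle (perimeter 76.00 mm); the cube at (10, -4) is present — its section is the full 19×9.5 rectangle (perimeter 57.00 mm); the cube at (7.5, -0.5) is absent (z outside [7.5, 20]); Taking the first minus the rest: starting from the 23×15 cube, the 19×9.5 cube at (10, -4) partially overlaps it — only the 71.50 mm² overlap (of its 180.50 mm²) is removed, clipping the outline — boundary = 76.00 mm; the r=9.5 cylinder at (5, -1) contributes a regular 12-gon of circumradius 9.5 (perimeter = 2·12·9.500·sin(180°/12) = 59.01 mm); Subtracting the remaining from the first: starting from the result so far, the r=9.5 cylinder at (5, -1) partially overlaps it — only the 79.35 mm² overlap (of its 270.75 mm²) is removed, clipping the outline — boundary = 64.68 mm; (whole slice rotated 70° about Z — lengths, areas and connectivity unchanged). Overall, the cross-section is a single solid region. Total boundary length (outer) = 64.68 mm.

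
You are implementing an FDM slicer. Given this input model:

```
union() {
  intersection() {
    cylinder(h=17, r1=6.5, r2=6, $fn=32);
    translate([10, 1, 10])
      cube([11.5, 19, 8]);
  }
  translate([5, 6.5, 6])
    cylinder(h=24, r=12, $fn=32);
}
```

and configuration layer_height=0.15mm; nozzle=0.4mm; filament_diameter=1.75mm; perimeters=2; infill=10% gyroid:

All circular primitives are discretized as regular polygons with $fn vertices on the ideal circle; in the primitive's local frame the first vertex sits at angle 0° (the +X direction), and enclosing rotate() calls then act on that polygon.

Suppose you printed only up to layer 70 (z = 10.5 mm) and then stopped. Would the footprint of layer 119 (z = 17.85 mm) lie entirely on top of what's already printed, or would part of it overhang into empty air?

entirely on top

Compare the two slices. At z = 10.5: the cone (r1=6.5→r2=6) has section circumradius 6.191 here — a regular 32-gon (area = (32/2)·6.191²·sin(360°/32) = 119.65 mm²); the 11.5×19 cube at (10, 1) contributes its full rectangle (area 218.50 mm²); Keeping only the common overlap: the 11.5×19 cube at (10, 1) does not overlap the cone (empty) — nothing remains; the cylinder at (5, 6.5): section is a regular 32-gon, circumradius r=12 (area = (32/2)·12.000²·sin(360°/32) = 449.49 mm²); Taking the union: only the r=12 cylinder at (5, 6.5) is present, so the union is just that shape — area = 449.49 mm². At z = 17.85: the cone is absent (z outside [0, 17]); the cube at (10, 1) is present — its section is the full 11.5×19 rectangle (area 218.50 mm²); After intersecting: at least one operand is absent at this height, so nothing remains; the r=12 cylinder at (5, 6.5) contributes a regular 32-gon of circumradius 12 (area = (32/2)·12.000²·sin(360°/32) = 449.49 mm²); Taking the union: only the r=12 cylinder at (5, 6.5) is present, so the union is just that shape — area = 449.49 mm². Checking containment: the cross-section at z = 17.85 is a subset of the cross-section at z = 10.5.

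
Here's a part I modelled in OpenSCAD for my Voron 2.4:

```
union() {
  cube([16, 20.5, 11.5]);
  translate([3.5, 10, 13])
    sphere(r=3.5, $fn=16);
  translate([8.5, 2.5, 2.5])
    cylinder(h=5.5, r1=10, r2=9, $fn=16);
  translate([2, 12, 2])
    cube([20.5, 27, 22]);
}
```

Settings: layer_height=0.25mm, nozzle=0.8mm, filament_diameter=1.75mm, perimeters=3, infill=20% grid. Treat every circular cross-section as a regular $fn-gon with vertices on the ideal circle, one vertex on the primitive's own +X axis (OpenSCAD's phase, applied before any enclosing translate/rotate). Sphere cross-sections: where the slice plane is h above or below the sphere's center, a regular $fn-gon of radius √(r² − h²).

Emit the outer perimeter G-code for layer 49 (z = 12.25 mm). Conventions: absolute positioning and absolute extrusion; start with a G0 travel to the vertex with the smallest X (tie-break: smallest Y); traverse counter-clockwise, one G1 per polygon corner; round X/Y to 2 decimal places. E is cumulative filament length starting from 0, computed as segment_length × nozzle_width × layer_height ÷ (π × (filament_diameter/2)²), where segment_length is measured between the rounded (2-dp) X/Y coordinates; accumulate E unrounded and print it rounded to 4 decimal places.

At z = 12.25 mm: the cube is absent (z outside [0, 11.5]); the sphere at (3.5, 10): section is a regular 16-gon, circumradius = √(r²−h²) = √(3.5²−0.75²) = 3.419; the cone at (8.5, 2.5) is absent (z outside [2.5, 8]); the cube at (2, 12) (footprint 20.5×27) is included at this height; Taking the union: the regions partially overlap (shared area 4.51 mm²), so overlapping operands fuse into one piece — 1 connected region. The outline is a single polygon with 17 vertices. Extrusion per mm of travel: 0.8 × 0.25 / (π × 0.875²) = 0.083150. Accumulating E over each segment gives final E = 8.8461.

G0 X0.08 Y10.00 Z12.25
G1 X0.34 Y8.69 E0.1111
G1 X1.08 Y7.58 E0.2220
G1 X2.19 Y6.84 E0.3329
G1 X3.50 Y6.58 E0.4440
G1 X4.81 Y6.84 E0.5550
G1 X5.92 Y7.58 E0.6659
G1 X6.66 Y8.69 E0.7769
G1 X6.92 Y10.00 E0.8879
G1 X6.66 Y11.31 E0.9990
G1 X6.20 Y12.00 E1.0679
G1 X22.50 Y12.00 E2.4233
G1 X22.50 Y39.00 E4.6683
G1 X2.00 Y39.00 E6.3729
G1 X2.00 Y13.03 E8.5323
G1 X1.08 Y12.42 E8.6241
G1 X0.34 Y11.31 E8.7350
G1 X0.08 Y10.00 E8.8461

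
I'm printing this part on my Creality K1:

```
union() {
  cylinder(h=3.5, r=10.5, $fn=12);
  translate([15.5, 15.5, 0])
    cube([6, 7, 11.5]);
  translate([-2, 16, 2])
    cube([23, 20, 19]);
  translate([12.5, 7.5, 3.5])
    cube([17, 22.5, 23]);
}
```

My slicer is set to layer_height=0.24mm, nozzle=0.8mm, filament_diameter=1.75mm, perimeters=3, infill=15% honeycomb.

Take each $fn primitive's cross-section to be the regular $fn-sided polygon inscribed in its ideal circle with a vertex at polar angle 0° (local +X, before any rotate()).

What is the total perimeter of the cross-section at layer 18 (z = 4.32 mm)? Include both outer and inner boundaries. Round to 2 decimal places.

120.00 mm

At z = 4.32 mm: the cylinder is absent (z outside [0, 3.5]); the cube at (15.5, 15.5) is present — its section is the full 6×7 rectangle (perimeter 26.00 mm); the cube at (-2, 16) (footprint 23×20) is included at this height (perimeter 86.00 mm); the cube at (12.5, 7.5) (footprint 17×22.5) is included at this height (perimeter 79.00 mm); Combining (union): the regions partially overlap (shared area 161.00 mm²), so the edge portions inside another operand are dropped and the merged outline is re-measured after clipping — boundary = 120.00 mm. Overall, the cross-section is a single solid region. Total boundary length (outer) = 120.00 mm.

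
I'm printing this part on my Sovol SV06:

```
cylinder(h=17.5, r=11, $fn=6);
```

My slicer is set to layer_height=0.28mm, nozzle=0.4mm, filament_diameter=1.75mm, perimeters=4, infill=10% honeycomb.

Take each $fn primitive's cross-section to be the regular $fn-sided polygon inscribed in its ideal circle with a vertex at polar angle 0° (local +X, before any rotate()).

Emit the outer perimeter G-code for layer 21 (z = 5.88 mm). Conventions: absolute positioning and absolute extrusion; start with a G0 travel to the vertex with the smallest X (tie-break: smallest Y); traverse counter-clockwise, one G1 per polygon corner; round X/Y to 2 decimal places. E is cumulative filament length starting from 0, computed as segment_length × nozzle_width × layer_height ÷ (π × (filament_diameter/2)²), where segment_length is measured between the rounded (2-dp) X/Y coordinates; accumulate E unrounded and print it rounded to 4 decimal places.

G0 X-11.00 Y0.00 Z5.88
G1 X-5.50 Y-9.53 E0.5124
G1 X5.50 Y-9.53 E1.0246
G1 X11.00 Y0.00 E1.5369
G1 X5.50 Y9.53 E2.0493
G1 X-5.50 Y9.53 E2.5615
G1 X-11.00 Y0.00 E3.0738

At z = 5.88 mm: the cylinder: section is a regular 6-gon, circumradius r=11. The outline is a single polygon with 6 vertices. Extrusion per mm of travel: 0.4 × 0.28 / (π × 0.875²) = 0.046564. Accumulating E over each segment gives final E = 3.0738.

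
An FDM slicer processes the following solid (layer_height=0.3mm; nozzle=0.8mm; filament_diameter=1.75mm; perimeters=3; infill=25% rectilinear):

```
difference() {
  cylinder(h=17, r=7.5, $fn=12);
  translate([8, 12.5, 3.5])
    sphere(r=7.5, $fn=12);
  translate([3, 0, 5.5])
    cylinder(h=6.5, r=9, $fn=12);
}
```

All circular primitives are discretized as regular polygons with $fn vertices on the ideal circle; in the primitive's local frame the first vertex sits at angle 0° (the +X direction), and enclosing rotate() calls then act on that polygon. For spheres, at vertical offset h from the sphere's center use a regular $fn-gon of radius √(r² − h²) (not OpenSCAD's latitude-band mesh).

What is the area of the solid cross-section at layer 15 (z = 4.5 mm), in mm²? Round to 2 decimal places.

168.75 mm²

At z = 4.5 mm: the r=7.5 cylinder contributes a regular 12-gon of circumradius 7.5 (area = (12/2)·7.500²·sin(360°/12) = 168.75 mm²); the sphere at (8, 12.5): section is a regular 12-gon, circumradius = √(r²−h²) = √(7.5²−1²) = 7.433 (area = (12/2)·7.433²·sin(360°/12) = 165.75 mm²); the cylinder at (3, 0) is absent (z outside [5.5, 12]); Taking the first minus the rest: starting from the r=7.5 cylinder (168.75 mm²), the r=7.5 sphere at (8, 12.5) misses the remaining region (no effect) — area = 168.75 mm². Overall, the cross-section is a single solid region. Net area = 168.75 mm².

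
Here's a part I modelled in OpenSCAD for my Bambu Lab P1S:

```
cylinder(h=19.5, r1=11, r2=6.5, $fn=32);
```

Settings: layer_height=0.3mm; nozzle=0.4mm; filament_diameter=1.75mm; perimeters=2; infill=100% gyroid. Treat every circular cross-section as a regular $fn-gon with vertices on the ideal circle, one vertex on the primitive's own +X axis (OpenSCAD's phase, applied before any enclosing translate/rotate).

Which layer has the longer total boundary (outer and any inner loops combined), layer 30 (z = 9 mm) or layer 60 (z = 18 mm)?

Layer 30 (z = 9): the cone (r1=11→r2=6.5) has section circumradius 8.923 here — a regular 32-gon (perimeter = 2·32·8.923·sin(180°/32) = 55.98 mm). So its perimeter = 55.98 mm. Layer 60 (z = 18): the cone: at t=0.923 of its height the radius interpolates to r₁+(r₂−r₁)t = 6.846, giving a regular 32-gon of that circumradius (perimeter = 2·32·6.846·sin(180°/32) = 42.95 mm). So its perimeter = 42.95 mm. Layer 30 is larger (55.98 vs 42.95 mm).

layer 30 (z = 9 mm)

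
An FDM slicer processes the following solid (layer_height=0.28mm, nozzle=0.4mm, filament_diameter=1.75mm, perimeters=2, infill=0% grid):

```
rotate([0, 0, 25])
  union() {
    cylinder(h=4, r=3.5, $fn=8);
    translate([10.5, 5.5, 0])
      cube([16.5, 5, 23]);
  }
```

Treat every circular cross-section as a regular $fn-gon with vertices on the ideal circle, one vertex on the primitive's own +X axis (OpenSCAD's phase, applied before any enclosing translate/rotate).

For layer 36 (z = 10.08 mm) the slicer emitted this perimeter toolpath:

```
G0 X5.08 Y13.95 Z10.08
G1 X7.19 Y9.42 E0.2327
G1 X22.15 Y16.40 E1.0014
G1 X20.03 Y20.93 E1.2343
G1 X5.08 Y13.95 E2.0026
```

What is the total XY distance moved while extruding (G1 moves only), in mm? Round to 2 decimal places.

Sum the Euclidean lengths of each G1 segment: total = 43.01 mm.

43.01 mm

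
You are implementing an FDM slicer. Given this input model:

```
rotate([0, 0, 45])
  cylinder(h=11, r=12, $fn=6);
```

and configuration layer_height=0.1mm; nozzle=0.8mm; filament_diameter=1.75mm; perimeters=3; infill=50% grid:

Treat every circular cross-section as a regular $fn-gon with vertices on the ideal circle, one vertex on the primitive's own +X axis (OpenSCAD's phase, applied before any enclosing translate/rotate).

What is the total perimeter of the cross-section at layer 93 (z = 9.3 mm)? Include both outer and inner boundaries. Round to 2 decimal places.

72.00 mm

At z = 9.3 mm: the r=12 cylinder gives a regular 6-gon of circumradius 12 (constant along its height) (perimeter = 2·6·12.000·sin(180°/6) = 72.00 mm); (whole slice rotated 45° about Z — lengths, areas and connectivity unchanged). Overall, the cross-section is a single solid region. Total boundary length (outer) = 72.00 mm.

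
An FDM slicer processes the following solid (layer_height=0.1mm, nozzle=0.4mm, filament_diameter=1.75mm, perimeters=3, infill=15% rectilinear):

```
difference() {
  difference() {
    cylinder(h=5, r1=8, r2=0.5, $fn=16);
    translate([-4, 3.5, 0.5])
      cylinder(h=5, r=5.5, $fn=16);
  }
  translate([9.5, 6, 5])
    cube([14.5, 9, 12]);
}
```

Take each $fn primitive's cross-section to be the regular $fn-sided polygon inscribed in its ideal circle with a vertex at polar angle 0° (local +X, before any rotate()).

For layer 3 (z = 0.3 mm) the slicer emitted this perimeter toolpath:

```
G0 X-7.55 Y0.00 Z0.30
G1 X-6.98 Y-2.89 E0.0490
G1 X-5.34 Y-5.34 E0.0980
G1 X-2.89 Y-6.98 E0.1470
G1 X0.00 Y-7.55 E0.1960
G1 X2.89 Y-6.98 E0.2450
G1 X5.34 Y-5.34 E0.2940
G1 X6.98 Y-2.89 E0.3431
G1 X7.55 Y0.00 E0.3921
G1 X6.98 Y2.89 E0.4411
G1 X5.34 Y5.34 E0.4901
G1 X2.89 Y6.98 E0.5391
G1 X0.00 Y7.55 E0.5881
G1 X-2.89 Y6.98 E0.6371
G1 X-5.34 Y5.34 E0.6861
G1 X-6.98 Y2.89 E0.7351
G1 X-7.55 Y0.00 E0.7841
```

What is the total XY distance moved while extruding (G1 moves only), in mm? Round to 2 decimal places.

47.15 mm

Sum the Euclidean lengths of each G1 segment: total = 47.15 mm.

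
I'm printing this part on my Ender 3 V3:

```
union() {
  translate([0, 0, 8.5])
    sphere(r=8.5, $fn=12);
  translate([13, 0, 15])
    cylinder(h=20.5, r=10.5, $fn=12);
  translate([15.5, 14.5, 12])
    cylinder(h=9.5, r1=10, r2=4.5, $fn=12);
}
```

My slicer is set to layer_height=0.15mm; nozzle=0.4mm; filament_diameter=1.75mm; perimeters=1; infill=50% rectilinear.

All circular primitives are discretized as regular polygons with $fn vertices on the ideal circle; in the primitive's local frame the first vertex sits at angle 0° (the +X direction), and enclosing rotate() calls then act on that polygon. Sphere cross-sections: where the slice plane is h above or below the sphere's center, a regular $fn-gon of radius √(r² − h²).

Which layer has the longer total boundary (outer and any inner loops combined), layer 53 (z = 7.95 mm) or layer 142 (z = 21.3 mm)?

Layer 53 (z = 7.95): the sphere: section is a regular 12-gon, circumradius = √(r²−h²) = √(8.5²−0.55²) = 8.482 (perimeter = 2·12·8.482·sin(180°/12) = 52.69 mm); the cylinder at (13, 0) is absent (z outside [15, 35.5]); the cone at (15.5, 14.5) does not reach this height (z outside [12, 21.5]); Taking the union: only the r=8.5 sphere is present, so the union is just that shape — boundary = 52.69 mm. So its perimeter = 52.69 mm. Layer 142 (z = 21.3): the sphere is not intersected at this z (|z−center|=12.800 > r=8.5); the cylinder at (13, 0): section is a regular 12-gon, circumradius r=10.5 (perimeter = 2·12·10.500·sin(180°/12) = 65.22 mm); the cone at (15.5, 14.5) contributes a regular 12-gon of circumradius 4.616 (interpolated between r1=10 and r2=4.5 at t=0.979) (perimeter = 2·12·4.616·sin(180°/12) = 28.67 mm); Taking the union: the 2 present regions are separate (no shared area or edge), so areas and boundary lengths simply add and each stays a separate island — boundary = 93.89 mm. So its perimeter = 93.89 mm. Layer 142 is larger (93.89 vs 52.69 mm).

layer 142 (z = 21.3 mm)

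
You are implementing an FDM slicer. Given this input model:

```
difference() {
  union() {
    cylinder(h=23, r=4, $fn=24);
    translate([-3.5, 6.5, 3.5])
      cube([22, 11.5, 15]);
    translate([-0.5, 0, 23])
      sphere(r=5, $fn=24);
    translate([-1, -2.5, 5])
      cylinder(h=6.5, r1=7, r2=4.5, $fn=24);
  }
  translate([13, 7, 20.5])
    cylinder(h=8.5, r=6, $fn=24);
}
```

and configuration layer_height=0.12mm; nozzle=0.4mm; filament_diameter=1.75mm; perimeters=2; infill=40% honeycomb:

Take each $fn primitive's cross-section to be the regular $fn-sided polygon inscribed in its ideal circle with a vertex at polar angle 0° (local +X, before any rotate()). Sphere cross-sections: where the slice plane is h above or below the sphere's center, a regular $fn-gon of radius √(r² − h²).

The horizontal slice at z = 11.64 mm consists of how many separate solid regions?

2

At z = 11.64 mm: the r=4 cylinder contributes a regular 24-gon of circumradius 4; the cube at (-3.5, 6.5) (footprint 22×11.5) is included at this height; the sphere at (-0.5, 0) is not intersected at this z (|z−center|=11.360 > r=5); the cone at (-1, -2.5) is absent (z outside [5, 11.5]); Merging all regions: the 2 present regions are separate (no shared area or edge), so areas and boundary lengths simply add and each stays a separate island — 2 connected regions; the cylinder at (13, 7) is absent (z outside [20.5, 29]); After the difference (first − rest): none of the subtracted shapes is present at this height, so that combined region is unchanged — 2 connected regions. The result has 2 disconnected regions.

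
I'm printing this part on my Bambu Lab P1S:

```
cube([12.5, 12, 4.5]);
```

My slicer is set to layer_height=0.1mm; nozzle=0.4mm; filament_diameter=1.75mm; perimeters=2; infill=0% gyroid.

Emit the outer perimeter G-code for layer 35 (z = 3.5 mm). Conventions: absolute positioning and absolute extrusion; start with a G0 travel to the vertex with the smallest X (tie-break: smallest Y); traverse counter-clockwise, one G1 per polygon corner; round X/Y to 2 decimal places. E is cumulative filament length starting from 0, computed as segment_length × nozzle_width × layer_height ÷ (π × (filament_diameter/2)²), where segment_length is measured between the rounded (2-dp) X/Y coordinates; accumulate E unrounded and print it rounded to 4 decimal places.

G0 X0.00 Y0.00 Z3.50
G1 X12.50 Y0.00 E0.2079
G1 X12.50 Y12.00 E0.4074
G1 X0.00 Y12.00 E0.6153
G1 X0.00 Y0.00 E0.8149

At z = 3.5 mm: the cube is present — its section is the full 12.5×12 rectangle. The outline is a single polygon with 4 vertices. Extrusion per mm of travel: 0.4 × 0.1 / (π × 0.875²) = 0.016630. Accumulating E over each segment gives final E = 0.8149.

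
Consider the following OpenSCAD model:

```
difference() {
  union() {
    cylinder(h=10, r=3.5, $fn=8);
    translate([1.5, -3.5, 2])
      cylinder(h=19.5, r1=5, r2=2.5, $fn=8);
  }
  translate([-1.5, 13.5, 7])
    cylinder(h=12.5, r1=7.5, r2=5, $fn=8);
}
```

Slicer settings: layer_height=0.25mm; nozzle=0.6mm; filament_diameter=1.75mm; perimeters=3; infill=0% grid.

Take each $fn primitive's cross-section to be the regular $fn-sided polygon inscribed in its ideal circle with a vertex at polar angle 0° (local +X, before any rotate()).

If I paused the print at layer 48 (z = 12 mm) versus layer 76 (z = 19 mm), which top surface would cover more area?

Layer 48 (z = 12): the cylinder does not reach this height (z outside [0, 10]); the cone at (1.5, -3.5) contributes a regular 8-gon of circumradius 3.718 (interpolated between r1=5 and r2=2.5 at t=0.513) (area = (8/2)·3.718²·sin(360°/8) = 39.10 mm²); Taking the union: only the cone at (1.5, -3.5) is present, so the union is just that shape — area = 39.10 mm²; the cone at (-1.5, 13.5) contributes a regular 8-gon of circumradius 6.500 (interpolated between r1=7.5 and r2=5 at t=0.400) (area = (8/2)·6.500²·sin(360°/8) = 119.50 mm²); After the difference (first − rest): starting from the result so far (39.10 mm²), the cone at (-1.5, 13.5) misses the remaining region (no effect) — area = 39.10 mm². So its area = 39.10 mm². Layer 76 (z = 19): the cylinder does not reach this height (z outside [0, 10]); the cone at (1.5, -3.5) (r1=5→r2=2.5) has section circumradius 2.821 here — a regular 8-gon (area = (8/2)·2.821²·sin(360°/8) = 22.50 mm²); Combining (union): only the cone at (1.5, -3.5) is present, so the union is just that shape — area = 22.50 mm²; the cone at (-1.5, 13.5) contributes a regular 8-gon of circumradius 5.100 (interpolated between r1=7.5 and r2=5 at t=0.960) (area = (8/2)·5.100²·sin(360°/8) = 73.57 mm²); Taking the first minus the rest: starting from that combined region (22.50 mm²), the cone at (-1.5, 13.5) misses the remaining region (no effect) — area = 22.50 mm². So its area = 22.50 mm². Layer 48 is larger (39.10 vs 22.50 mm²).

layer 48 (z = 12 mm)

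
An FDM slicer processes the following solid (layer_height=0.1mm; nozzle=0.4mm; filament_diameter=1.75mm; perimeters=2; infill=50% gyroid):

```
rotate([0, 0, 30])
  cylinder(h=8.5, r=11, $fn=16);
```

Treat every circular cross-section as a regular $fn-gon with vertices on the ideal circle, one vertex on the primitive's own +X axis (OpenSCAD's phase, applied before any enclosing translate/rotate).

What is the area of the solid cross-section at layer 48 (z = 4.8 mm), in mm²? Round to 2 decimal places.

At z = 4.8 mm: the r=11 cylinder gives a regular 16-gon of circumradius 11 (constant along its height) (area = (16/2)·11.000²·sin(360°/16) = 370.44 mm²); (rotated 30° about Z; rotation is an isometry so areas/perimeters/island counts are preserved). Overall, the cross-section is a single solid region. Net area = 370.44 mm².

370.44 mm²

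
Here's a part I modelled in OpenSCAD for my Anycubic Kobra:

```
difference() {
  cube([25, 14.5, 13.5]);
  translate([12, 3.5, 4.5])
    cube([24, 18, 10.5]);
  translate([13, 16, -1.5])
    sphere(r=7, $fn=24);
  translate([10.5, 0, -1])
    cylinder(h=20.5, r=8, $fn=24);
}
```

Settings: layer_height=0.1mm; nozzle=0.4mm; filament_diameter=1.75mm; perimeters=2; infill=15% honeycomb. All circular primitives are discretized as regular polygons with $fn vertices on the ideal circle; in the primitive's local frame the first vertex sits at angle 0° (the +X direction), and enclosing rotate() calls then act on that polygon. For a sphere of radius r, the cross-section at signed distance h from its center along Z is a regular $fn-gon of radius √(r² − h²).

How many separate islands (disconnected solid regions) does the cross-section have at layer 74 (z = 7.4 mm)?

At z = 7.4 mm: the 25×14.5 cube contributes its full rectangle; the cube at (12, 3.5) is present — its section is the full 24×18 rectangle; the sphere at (13, 16) does not reach this height (|z−center|=8.900 > r=7); the cylinder at (10.5, 0): section is a regular 24-gon, circumradius r=8; After the difference (first − rest): starting from the 25×14.5 cube, the 24×18 cube at (12, 3.5) partially overlaps it — only the 143.00 mm² overlap (of its 432.00 mm²) is removed, clipping the outline; the r=8 cylinder at (10.5, 0) partially overlaps it — only the 83.20 mm² overlap (of its 198.77 mm²) is removed, clipping the outline — 2 connected regions. Overall, the cross-section has 2 separate islands. Island count = 2.

2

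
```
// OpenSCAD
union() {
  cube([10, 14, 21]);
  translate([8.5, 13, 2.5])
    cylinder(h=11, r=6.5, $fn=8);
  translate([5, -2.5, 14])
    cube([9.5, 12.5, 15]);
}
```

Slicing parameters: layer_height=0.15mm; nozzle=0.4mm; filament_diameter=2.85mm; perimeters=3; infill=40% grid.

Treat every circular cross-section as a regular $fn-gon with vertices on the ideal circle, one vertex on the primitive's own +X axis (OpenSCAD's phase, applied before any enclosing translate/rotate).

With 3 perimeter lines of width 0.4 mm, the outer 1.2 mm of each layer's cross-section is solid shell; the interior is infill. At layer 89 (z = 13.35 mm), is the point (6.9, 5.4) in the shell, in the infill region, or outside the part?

infill

At z = 13.35 mm: the 10×14 cube contributes its full rectangle; the r=6.5 cylinder at (8.5, 13) gives a regular 8-gon of circumradius 6.5 (constant along its height); the cube at (5, -2.5) is absent (z outside [14, 29]); Combining (union): the regions partially overlap (shared area 46.95 mm²), so overlapping operands fuse into one piece — 1 connected region. Overall, the cross-section is a single solid region. The nearest boundary edge runs (10.00, 7.12)→(10.00, 0.00); distance from the point to it = 3.10 mm. The point is inside the cross-section and 3.10 mm from the nearest boundary — more than the 1.2 mm shell width (3 × 0.4), so it's in the infill interior.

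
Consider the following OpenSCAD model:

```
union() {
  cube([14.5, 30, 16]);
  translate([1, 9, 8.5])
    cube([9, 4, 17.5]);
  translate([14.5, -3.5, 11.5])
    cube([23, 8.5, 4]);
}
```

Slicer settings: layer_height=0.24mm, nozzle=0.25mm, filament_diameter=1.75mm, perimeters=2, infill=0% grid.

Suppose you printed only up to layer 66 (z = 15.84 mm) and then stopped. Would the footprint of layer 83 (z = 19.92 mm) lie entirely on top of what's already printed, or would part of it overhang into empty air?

entirely on top

Compare the two slices. At z = 15.84: the cube is present — its section is the full 14.5×30 rectangle (area 435.00 mm²); the 9×4 cube at (1, 9) contributes its full rectangle (area 36.00 mm²); the cube at (14.5, -3.5) is absent (z outside [11.5, 15.5]); Merging all regions: the 9×4 cube at (1, 9) lies entirely inside the 14.5×30 cube, so the union is just the 14.5×30 cube — area = 435.00 mm². At z = 19.92: the cube is absent (z outside [0, 16]); the 9×4 cube at (1, 9) contributes its full rectangle (area 36.00 mm²); the cube at (14.5, -3.5) does not reach this height (z outside [11.5, 15.5]); Combining (union): only the 9×4 cube at (1, 9) is present, so the union is just that shape — area = 36.00 mm². Checking containment: the cross-section at z = 19.92 is a subset of the cross-section at z = 15.84.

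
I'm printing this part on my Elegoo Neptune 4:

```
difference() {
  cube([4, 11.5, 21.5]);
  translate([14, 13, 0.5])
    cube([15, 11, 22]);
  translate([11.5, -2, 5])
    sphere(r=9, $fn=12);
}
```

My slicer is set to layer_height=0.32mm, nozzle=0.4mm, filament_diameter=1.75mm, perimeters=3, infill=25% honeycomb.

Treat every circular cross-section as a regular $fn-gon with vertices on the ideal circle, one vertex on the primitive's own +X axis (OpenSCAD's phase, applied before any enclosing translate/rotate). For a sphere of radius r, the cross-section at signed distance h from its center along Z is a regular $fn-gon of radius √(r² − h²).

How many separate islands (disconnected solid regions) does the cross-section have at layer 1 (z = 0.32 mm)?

1

At z = 0.32 mm: the 4×11.5 cube contributes its full rectangle; the cube at (14, 13) is not intersected at this z (z outside [0.5, 22.5]); the r=9 sphere at (11.5, -2) slices to a regular 12-gon of circumradius 7.687 (√(r²−h²) with h=4.68 from center); After the difference (first − rest): starting from the 4×11.5 cube, the r=9 sphere at (11.5, -2) misses the remaining region (no effect) — 1 connected region. Overall, the cross-section is a single solid region. Island count = 1.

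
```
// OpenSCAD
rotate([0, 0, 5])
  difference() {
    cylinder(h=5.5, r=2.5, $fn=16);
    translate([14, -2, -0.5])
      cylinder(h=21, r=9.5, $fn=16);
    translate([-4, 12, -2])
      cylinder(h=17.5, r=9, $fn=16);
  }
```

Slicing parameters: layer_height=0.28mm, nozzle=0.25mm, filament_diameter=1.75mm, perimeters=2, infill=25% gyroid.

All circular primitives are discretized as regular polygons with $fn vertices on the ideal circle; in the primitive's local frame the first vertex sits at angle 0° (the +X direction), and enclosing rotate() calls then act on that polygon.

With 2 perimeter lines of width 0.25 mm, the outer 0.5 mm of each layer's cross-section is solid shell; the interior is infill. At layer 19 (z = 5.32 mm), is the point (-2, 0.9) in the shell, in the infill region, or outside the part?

shell

At z = 5.32 mm: the cylinder: section is a regular 16-gon, circumradius r=2.5; the r=9.5 cylinder at (14, -2) contributes a regular 16-gon of circumradius 9.5; the r=9 cylinder at (-4, 12) gives a regular 16-gon of circumradius 9 (constant along its height); After the difference (first − rest): starting from the r=2.5 cylinder, the r=9.5 cylinder at (14, -2) misses the remaining region (no effect); the r=9 cylinder at (-4, 12) misses the remaining region (no effect) — 1 connected region; (whole slice rotated 5° about Z — lengths, areas and connectivity unchanged). Overall, the cross-section is a single solid region. Undo the 5° rotation: the query point maps to (-1.914, 1.071) in the un-rotated model frame. The nearest boundary edge runs (-2.31, 0.96)→(-1.77, 1.77); distance from the point to it = 0.27 mm. The point is inside the cross-section, 0.27 mm from the nearest boundary — within the 0.5 mm shell band (2 × 0.25).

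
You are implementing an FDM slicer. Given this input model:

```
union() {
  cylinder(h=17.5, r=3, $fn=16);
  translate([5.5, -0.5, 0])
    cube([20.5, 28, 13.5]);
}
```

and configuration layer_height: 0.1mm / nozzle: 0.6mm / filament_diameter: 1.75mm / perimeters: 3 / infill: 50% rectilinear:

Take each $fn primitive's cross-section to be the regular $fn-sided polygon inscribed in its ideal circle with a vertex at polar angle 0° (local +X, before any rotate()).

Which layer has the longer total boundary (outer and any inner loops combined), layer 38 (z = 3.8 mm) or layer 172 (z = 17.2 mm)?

layer 38 (z = 3.8 mm)

Layer 38 (z = 3.8): the r=3 cylinder contributes a regular 16-gon of circumradius 3 (perimeter = 2·16·3.000·sin(180°/16) = 18.73 mm); the 20.5×28 cube at (5.5, -0.5) contributes its full rectangle (perimeter 97.00 mm); Taking the union: the 2 present regions are separate (no shared area or edge), so areas and boundary lengths simply add and each stays a separate island — boundary = 115.73 mm. So its perimeter = 115.73 mm. Layer 172 (z = 17.2): the r=3 cylinder gives a regular 16-gon of circumradius 3 (constant along its height) (perimeter = 2·16·3.000·sin(180°/16) = 18.73 mm); the cube at (5.5, -0.5) is not intersected at this z (z outside [0, 13.5]); Merging all regions: only the r=3 cylinder is present, so the union is just that shape — boundary = 18.73 mm. So its perimeter = 18.73 mm. Layer 38 is larger (115.73 vs 18.73 mm).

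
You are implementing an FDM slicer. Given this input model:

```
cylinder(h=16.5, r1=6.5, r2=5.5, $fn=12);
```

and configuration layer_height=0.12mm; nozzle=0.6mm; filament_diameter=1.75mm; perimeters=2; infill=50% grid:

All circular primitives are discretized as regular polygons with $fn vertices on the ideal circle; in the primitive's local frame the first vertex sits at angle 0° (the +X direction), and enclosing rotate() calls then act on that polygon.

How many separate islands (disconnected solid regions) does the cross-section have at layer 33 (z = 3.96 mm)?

1

At z = 3.96 mm: the cone contributes a regular 12-gon of circumradius 6.260 (interpolated between r1=6.5 and r2=5.5 at t=0.240). Overall, the cross-section is a single solid region. Island count = 1.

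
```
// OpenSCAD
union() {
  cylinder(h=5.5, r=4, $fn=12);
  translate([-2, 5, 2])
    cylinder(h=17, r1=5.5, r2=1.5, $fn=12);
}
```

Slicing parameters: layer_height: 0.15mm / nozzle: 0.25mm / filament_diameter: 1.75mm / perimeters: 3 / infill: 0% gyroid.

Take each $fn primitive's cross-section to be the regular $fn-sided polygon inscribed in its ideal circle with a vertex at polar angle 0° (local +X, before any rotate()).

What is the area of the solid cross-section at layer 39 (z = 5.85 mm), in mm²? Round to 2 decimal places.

63.32 mm²

At z = 5.85 mm: the cylinder is not intersected at this z (z outside [0, 5.5]); the cone at (-2, 5) contributes a regular 12-gon of circumradius 4.594 (interpolated between r1=5.5 and r2=1.5 at t=0.226) (area = (12/2)·4.594²·sin(360°/12) = 63.32 mm²); Combining (union): only the cone at (-2, 5) is present, so the union is just that shape — area = 63.32 mm². Overall, the cross-section is a single solid region. Net area = 63.32 mm².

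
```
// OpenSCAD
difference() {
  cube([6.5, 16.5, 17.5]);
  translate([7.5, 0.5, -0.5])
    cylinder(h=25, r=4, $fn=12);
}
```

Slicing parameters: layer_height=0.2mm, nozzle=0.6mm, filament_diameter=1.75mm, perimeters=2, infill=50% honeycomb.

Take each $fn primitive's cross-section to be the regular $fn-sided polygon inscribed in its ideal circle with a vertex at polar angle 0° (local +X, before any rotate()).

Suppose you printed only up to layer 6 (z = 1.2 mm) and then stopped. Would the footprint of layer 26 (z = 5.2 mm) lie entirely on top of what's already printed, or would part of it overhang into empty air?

Compare the two slices. At z = 1.2: the cube is present — its section is the full 6.5×16.5 rectangle (area 107.25 mm²); the r=4 cylinder at (7.5, 0.5) contributes a regular 12-gon of circumradius 4 (area = (12/2)·4.000²·sin(360°/12) = 48.00 mm²); Subtracting the remaining from the first: starting from the 6.5×16.5 cube (107.25 mm²), the r=4 cylinder at (7.5, 0.5) partially overlaps it — only the 9.60 mm² overlap (of its 48.00 mm²) is removed, clipping the outline — area = 97.65 mm². At z = 5.2: the 6.5×16.5 cube contributes its full rectangle (area 107.25 mm²); the r=4 cylinder at (7.5, 0.5) gives a regular 12-gon of circumradius 4 (constant along its height) (area = (12/2)·4.000²·sin(360°/12) = 48.00 mm²); Subtracting the remaining from the first: starting from the 6.5×16.5 cube (107.25 mm²), the r=4 cylinder at (7.5, 0.5) partially overlaps it — only the 9.60 mm² overlap (of its 48.00 mm²) is removed, clipping the outline — area = 97.65 mm². Checking containment: the cross-section at z = 5.2 is a subset of the cross-section at z = 1.2.

entirely on top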